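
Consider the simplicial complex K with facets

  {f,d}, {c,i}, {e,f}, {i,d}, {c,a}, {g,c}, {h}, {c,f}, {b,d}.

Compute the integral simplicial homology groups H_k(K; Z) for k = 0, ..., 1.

Take the total order a < b < c < d < e < f < g < h < i on the vertex set. Then K (dimension 1) consists of the simplices:

  0-simplices (9): a, b, c, d, e, f, g, h, i
  1-simplices (8): ac, bd, cf, cg, ci, df, di, ef

Hence C_0 ≅ Z^9, C_1 ≅ Z^8.

The boundary map ∂_1: C_1 → C_0 sends each edge [p,q] (with p < q) to q − p. For instance
  ∂bd = d − b.
This gives a 9×8 integer matrix of rank 7; reducing to Smith normal form yields diagonal entries (1,1,1,1,1,1,1).

Now H_k = ker ∂_k / im ∂_{k+1}, so:

  H_0: rank C_0 − rank ∂_1 = 9 − 7 = 2, and the invariant factors of ∂_1 are all 1, so H_0 ≅ Z^2.
  H_1: rank ker ∂_1 − rank ∂_2 = (8 − 7) − 0 = 1, and there is no ∂_2, so H_1 ≅ Z.

As a check, the Euler characteristic is 9 − 8 = 1, which agrees with 2 − 1 = 1.

H_0 = Z^2,  H_1 = Z.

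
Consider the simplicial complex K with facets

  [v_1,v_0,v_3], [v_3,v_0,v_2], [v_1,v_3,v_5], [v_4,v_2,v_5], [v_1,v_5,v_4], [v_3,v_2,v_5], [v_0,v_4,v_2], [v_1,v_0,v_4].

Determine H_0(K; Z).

Order the vertices as v_0 < v_1 < v_2 < v_3 < v_4 < v_5. Listing each simplex with vertices in this order, K has dimension 2 with simplices:

  0-simplices (6): [v_0], [v_1], [v_2], [v_3], [v_4], [v_5]
  1-simplices (12): [v_0,v_1], [v_0,v_2], [v_0,v_3], [v_0,v_4], [v_1,v_3], [v_1,v_4], [v_1,v_5], [v_2,v_3], [v_2,v_4], [v_2,v_5], [v_3,v_5], [v_4,v_5]
  2-simplices (8): [v_0,v_1,v_3], [v_0,v_1,v_4], [v_0,v_2,v_3], [v_0,v_2,v_4], [v_1,v_3,v_5], [v_1,v_4,v_5], [v_2,v_3,v_5], [v_2,v_4,v_5]

so the chain groups are C_0 ≅ Z^6, C_1 ≅ Z^12, C_2 ≅ Z^8.

The boundary map ∂_1: C_1 → C_0 is given by ∂[p,q] = [q] − [p].
As a 6×12 matrix over Z this has rank 5, with invariant factors (1,1,1,1,1).

Boundary ∂_2: C_2 → C_1 sends each 2-simplex [p,q,r] to [q,r] − [p,r] + [p,q]. For instance
  ∂[v_0,v_2,v_3] = [v_2,v_3] − [v_0,v_3] + [v_0,v_2],
  ∂[v_2,v_4,v_5] = [v_4,v_5] − [v_2,v_5] + [v_2,v_4].
As a 12×8 matrix over Z this has rank 7, with invariant factors (1,1,1,1,1,1,1).

Reading off H_k = ker ∂_k / im ∂_{k+1}:

  H_0: rank C_0 − rank ∂_1 = 6 − 5 = 1, and the invariant factors of ∂_1 are all 1, so H_0 ≅ Z.

H_0 = Z.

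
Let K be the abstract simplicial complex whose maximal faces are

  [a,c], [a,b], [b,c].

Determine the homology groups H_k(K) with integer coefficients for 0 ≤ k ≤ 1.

Take the total order a < b < c on the vertex set. Then K (dimension 1) consists of the simplices:

  0-simplices (3): a, b, c
  1-simplices (3): ab, ac, bc

Hence C_0 ≅ Z^3, C_1 ≅ Z^3.

The boundary map ∂_1: C_1 → C_0 is given by ∂[p,q] = [q] − [p].
The 3×3 boundary matrix has rank 2 and Smith normal form diag(1,1).

Now H_k = ker ∂_k / im ∂_{k+1}, so:

  H_0: rank C_0 − rank ∂_1 = 3 − 2 = 1, and the invariant factors of ∂_1 are all 1, so H_0 = Z.
  H_1: rank ker ∂_1 − rank ∂_2 = (3 − 2) − 0 = 1, and there is no ∂_2, so H_1 = Z.

As a check, the Euler characteristic is 3 − 3 = 0, which agrees with 1 − 1 = 0.

H_0 ≅ Z,  H_1 ≅ Z.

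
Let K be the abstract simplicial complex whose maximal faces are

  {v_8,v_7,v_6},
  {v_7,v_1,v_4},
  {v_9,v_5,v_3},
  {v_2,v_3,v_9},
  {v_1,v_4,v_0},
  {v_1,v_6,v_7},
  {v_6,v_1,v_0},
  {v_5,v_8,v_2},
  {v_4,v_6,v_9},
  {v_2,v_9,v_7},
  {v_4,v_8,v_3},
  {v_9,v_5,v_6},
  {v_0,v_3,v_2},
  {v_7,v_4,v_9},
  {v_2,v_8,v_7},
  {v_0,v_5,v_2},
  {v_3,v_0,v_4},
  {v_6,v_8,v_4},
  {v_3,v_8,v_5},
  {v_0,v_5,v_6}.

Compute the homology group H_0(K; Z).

H_0 = Z.

K has 10 vertices, 30 edges, 20 triangles.
rank ∂_0 = 0, rank ∂_1 = 9 ⇒ b_0 = 10 − 0 − 9 = 1; all invariant factors of ∂_1 are 1 so no torsion. So H_0 = Z.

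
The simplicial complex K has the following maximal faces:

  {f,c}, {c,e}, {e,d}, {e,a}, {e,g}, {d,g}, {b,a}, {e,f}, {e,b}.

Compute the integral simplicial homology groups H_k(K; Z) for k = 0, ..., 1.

H_0 ≅ Z,  H_1 ≅ Z^3.

Take the total order a < b < c < d < e < f < g on the vertex set. Then K (dimension 1) consists of the simplices:

  0-simplices (7): a, b, c, d, e, f, g
  1-simplices (9): ab, ae, be, ce, cf, de, dg, ef, eg

giving chain groups C_0 ≅ Z^7, C_1 ≅ Z^9.

∂_1: C_1 → C_0 is given by ∂[p,q] = [q] − [p]. For instance
  ∂ab = b − a.
The 7×9 boundary matrix has rank 6 and Smith normal form diag(1,1,1,1,1,1).

Now H_k = ker ∂_k / im ∂_{k+1}, so:

  H_0: rank C_0 − rank ∂_1 = 7 − 6 = 1, and the invariant factors of ∂_1 are all 1, so H_0 ≅ Z.
  H_1: rank ker ∂_1 − rank ∂_2 = (9 − 6) − 0 = 3, and there is no ∂_2, so H_1 ≅ Z^3.

As a check, the Euler characteristic is 7 − 9 = -2, which agrees with 1 − 3 = -2.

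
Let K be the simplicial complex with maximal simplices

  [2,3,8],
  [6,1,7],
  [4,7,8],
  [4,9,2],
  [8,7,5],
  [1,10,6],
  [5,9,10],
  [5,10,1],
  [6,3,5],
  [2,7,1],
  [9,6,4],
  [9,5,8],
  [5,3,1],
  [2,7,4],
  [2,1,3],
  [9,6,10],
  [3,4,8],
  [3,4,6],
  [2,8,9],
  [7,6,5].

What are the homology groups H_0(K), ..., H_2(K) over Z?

H_0 = Z,  H_1 = Z × Z/2,  H_2 = 0.

Fix the vertex order 1 < 2 < 3 < 4 < 5 < 6 < 7 < 8 < 9 < 10 and write every simplex with vertices in increasing order. Then dim K = 2 and the simplices of K are:

  0-simplices (10): [1], [2], [3], [4], [5], [6], [7], [8], [9], [10]
  1-simplices (30): (30 of them)
  2-simplices (20): (20 of them)

so the chain groups are C_0 ≅ Z^10, C_1 ≅ Z^30, C_2 ≅ Z^20.

The boundary map ∂_1: C_1 → C_0 maps an edge to its endpoints' difference, ∂[p,q] = q − p. For instance
  ∂[4,9] = [9] − [4].
This gives a 10×30 integer matrix of rank 9; reducing to Smith normal form yields diagonal entries (1,1,1,1,1,1,1,1,1).

∂_2: C_2 → C_1 maps a triangle to the signed sum of its edges. For instance
  ∂[1,6,7] = [6,7] − [1,7] + [1,6],
  ∂[2,4,9] = [4,9] − [2,9] + [2,4].
As a 30×20 matrix over Z this has rank 20, with invariant factors (1,1,1,1,1,1,1,1,1,1,1,1,1,1,1,1,1,1,1,2).

Computing H_k = (kernel of ∂_k) / (image of ∂_{k+1}):

  H_0: rank C_0 − rank ∂_1 = 10 − 9 = 1, and the invariant factors of ∂_1 are all 1, so H_0 ≅ Z.
  H_1: rank ker ∂_1 − rank ∂_2 = (30 − 9) − 20 = 1, and ∂_2 has invariant factor 2 > 1, so H_1 ≅ Z × Z/2.
  H_2: rank ker ∂_2 − rank ∂_3 = (20 − 20) − 0 = 0, and there is no ∂_3, so H_2 ≅ 0.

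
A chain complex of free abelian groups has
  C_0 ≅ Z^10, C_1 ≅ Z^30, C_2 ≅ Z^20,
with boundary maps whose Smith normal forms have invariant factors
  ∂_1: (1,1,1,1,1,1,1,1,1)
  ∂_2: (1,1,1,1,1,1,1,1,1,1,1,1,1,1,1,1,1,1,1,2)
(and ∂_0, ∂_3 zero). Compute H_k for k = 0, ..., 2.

H_0: b_0 = 10 − 0 − 9 = 1; torsion from ∂_1 factors > 1: none. So H_0 = Z.
H_1: b_1 = 30 − 9 − 20 = 1; torsion from ∂_2 factors > 1: [2]. So H_1 = Z × Z/2.
H_2: b_2 = 20 − 20 − 0 = 0; torsion from ∂_3 factors > 1: none. So H_2 = 0.

H_0 = Z,  H_1 = Z × Z/2,  H_2 = 0.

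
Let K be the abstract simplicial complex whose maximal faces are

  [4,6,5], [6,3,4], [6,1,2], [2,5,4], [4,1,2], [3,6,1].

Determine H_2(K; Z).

Take the total order 1 < 2 < 3 < 4 < 5 < 6 on the vertex set. Then K (dimension 2) consists of the simplices:

  0-simplices (6): [1], [2], [3], [4], [5], [6]
  1-simplices (12): [1,2], [1,3], [1,4], [1,6], [2,4], [2,5], [2,6], [3,4], [3,6], [4,5], [4,6], [5,6]
  2-simplices (6): [1,2,4], [1,2,6], [1,3,6], [2,4,5], [3,4,6], [4,5,6]

Hence C_0 ≅ Z^6, C_1 ≅ Z^12, C_2 ≅ Z^6.

Boundary ∂_1: C_1 → C_0 is given by ∂[p,q] = [q] − [p]. For instance
  ∂[5,6] = [6] − [5].
The resulting 6×12 matrix has rank 5, and its Smith normal form has invariant factors (1,1,1,1,1).

Boundary ∂_2: C_2 → C_1 maps a triangle to the signed sum of its edges. For instance
  ∂[1,2,6] = [2,6] − [1,6] + [1,2],
  ∂[1,2,4] = [2,4] − [1,4] + [1,2].
This gives a 12×6 integer matrix of rank 6; reducing to Smith normal form yields diagonal entries (1,1,1,1,1,1).

From H_k ≅ ker(∂_k) / im(∂_{k+1}) we obtain:

  H_2: rank ker ∂_2 − rank ∂_3 = (6 − 6) − 0 = 0, and there is no ∂_3, so H_2 ≅ 0.

H_2 ≅ 0.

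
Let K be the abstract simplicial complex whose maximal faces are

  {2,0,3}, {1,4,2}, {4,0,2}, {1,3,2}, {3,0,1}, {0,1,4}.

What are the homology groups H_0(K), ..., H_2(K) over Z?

H_0 = Z,  H_1 = 0,  H_2 = Z.

K has 5 vertices, 9 edges, 6 triangles.
rank ∂_0 = 0, rank ∂_1 = 4 ⇒ b_0 = 5 − 0 − 4 = 1; all invariant factors of ∂_1 are 1 so no torsion. So H_0 ≅ Z.
rank ∂_1 = 4, rank ∂_2 = 5 ⇒ b_1 = 9 − 4 − 5 = 0; all invariant factors of ∂_2 are 1 so no torsion. So H_1 ≅ 0.
rank ∂_2 = 5, rank ∂_3 = 0 ⇒ b_2 = 6 − 5 − 0 = 1. So H_2 ≅ Z.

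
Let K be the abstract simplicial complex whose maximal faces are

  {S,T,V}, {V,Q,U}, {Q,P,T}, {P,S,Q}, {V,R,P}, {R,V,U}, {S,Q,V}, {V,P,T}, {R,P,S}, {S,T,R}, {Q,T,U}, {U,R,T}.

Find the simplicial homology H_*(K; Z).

We work with the vertex ordering P < Q < R < S < T < U < V. The simplices of K, each written with vertices in increasing order, are:

  0-simplices (7): P, Q, R, S, T, U, V
  1-simplices (18): PQ, PR, PS, PT, PV, QS, QT, QU, QV, RS, RT, RU, RV, ST, SV, TU, TV, UV
  2-simplices (12): PQS, PQT, PRS, PRV, PTV, QSV, QTU, QUV, RST, RTU, RUV, STV

Hence C_0 ≅ Z^7, C_1 ≅ Z^18, C_2 ≅ Z^12.

Boundary ∂_1: C_1 → C_0 maps an edge to its endpoints' difference, ∂[p,q] = q − p.
The 7×18 boundary matrix has rank 6 and Smith normal form diag(1,1,1,1,1,1).

∂_2: C_2 → C_1 maps a triangle to the signed sum of its edges. For instance
  ∂PTV = TV − PV + PT,
  ∂PRS = RS − PS + PR.
As a 18×12 matrix over Z this has rank 12, with invariant factors (1,1,1,1,1,1,1,1,1,1,1,2).

Now H_k = ker ∂_k / im ∂_{k+1}, so:

  H_0: rank C_0 − rank ∂_1 = 7 − 6 = 1, and the invariant factors of ∂_1 are all 1, so H_0 = Z.
  H_1: rank ker ∂_1 − rank ∂_2 = (18 − 6) − 12 = 0, and ∂_2 has invariant factor 2 > 1, so H_1 = Z/2.
  H_2: rank ker ∂_2 − rank ∂_3 = (12 − 12) − 0 = 0, and there is no ∂_3, so H_2 = 0.

As a check, the Euler characteristic is 7 − 18 + 12 = 1, which agrees with 1 − 0 + 0 = 1.

H_0 = Z,  H_1 = Z/2,  H_2 = 0.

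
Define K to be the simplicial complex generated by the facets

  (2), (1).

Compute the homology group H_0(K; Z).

Take the total order 1 < 2 on the vertex set. Then K (dimension 0) consists of the simplices:

  0-simplices (2): [1], [2]

Hence C_0 ≅ Z^2.

Computing H_k = (kernel of ∂_k) / (image of ∂_{k+1}):

  H_0: rank C_0 − rank ∂_1 = 2 − 0 = 2, and there is no ∂_1, so H_0 ≅ Z^2.

H_0 ≅ Z^2.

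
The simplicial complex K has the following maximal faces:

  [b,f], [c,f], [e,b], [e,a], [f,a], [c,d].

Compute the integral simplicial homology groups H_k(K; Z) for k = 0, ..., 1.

We work with the vertex ordering a < b < c < d < e < f. The simplices of K, each written with vertices in increasing order, are:

  0-simplices (6): a, b, c, d, e, f
  1-simplices (6): ae, af, be, bf, cd, cf

Hence C_0 ≅ Z^6, C_1 ≅ Z^6.

The boundary map ∂_1: C_1 → C_0 sends each edge [p,q] (with p < q) to q − p.
The resulting 6×6 matrix has rank 5, and its Smith normal form has invariant factors (1,1,1,1,1).

Now H_k = ker ∂_k / im ∂_{k+1}, so:

  H_0: rank C_0 − rank ∂_1 = 6 − 5 = 1, and the invariant factors of ∂_1 are all 1, so H_0 = Z.
  H_1: rank ker ∂_1 − rank ∂_2 = (6 − 5) − 0 = 1, and there is no ∂_2, so H_1 = Z.

H_0 ≅ Z,  H_1 ≅ Z.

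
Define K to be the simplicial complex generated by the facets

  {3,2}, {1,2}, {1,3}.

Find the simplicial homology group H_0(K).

Take the total order 1 < 2 < 3 on the vertex set. Then K (dimension 1) consists of the simplices:

  0-simplices (3): [1], [2], [3]
  1-simplices (3): [1,2], [1,3], [2,3]

so the chain groups are C_0 ≅ Z^3, C_1 ≅ Z^3.

The boundary map ∂_1: C_1 → C_0 is given by ∂[p,q] = [q] − [p].
The 3×3 boundary matrix has rank 2 and Smith normal form diag(1,1).

Reading off H_k = ker ∂_k / im ∂_{k+1}:

  H_0: rank C_0 − rank ∂_1 = 3 − 2 = 1, and the invariant factors of ∂_1 are all 1, so H_0 ≅ Z.

H_0 = Z.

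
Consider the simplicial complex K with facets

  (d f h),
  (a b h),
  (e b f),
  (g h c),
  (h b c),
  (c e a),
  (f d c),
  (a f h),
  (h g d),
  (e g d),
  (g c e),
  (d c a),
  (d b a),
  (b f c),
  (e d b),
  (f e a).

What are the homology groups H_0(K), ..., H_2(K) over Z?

Take the total order a < b < c < d < e < f < g < h on the vertex set. Then K (dimension 2) consists of the simplices:

  0-simplices (8): a, b, c, d, e, f, g, h
  1-simplices (24): ab, ac, ad, ae, af, ah, bc, bd, be, bf, bh, cd, ce, cf, cg, ch, de, df, dg, dh, ef, eg, fh, gh
  2-simplices (16): abd, abh, acd, ace, aef, afh, bcf, bch, bde, bef, cdf, ceg, cgh, deg, dfh, dgh

so the chain groups are C_0 ≅ Z^8, C_1 ≅ Z^24, C_2 ≅ Z^16.

Boundary ∂_1: C_1 → C_0 sends each edge [p,q] (with p < q) to q − p. For instance
  ∂ah = h − a.
The 8×24 boundary matrix has rank 7 and Smith normal form diag(1,1,1,1,1,1,1).

Boundary ∂_2: C_2 → C_1 sends each 2-simplex [p,q,r] to [q,r] − [p,r] + [p,q]. For instance
  ∂aef = ef − af + ae,
  ∂dgh = gh − dh + dg.
The 24×16 boundary matrix has rank 15 and Smith normal form diag(1,1,1,1,1,1,1,1,1,1,1,1,1,1,1).

Computing H_k = (kernel of ∂_k) / (image of ∂_{k+1}):

  H_0: rank C_0 − rank ∂_1 = 8 − 7 = 1, and the invariant factors of ∂_1 are all 1, so H_0 ≅ Z.
  H_1: rank ker ∂_1 − rank ∂_2 = (24 − 7) − 15 = 2, and the invariant factors of ∂_2 are all 1, so H_1 ≅ Z^2.
  H_2: rank ker ∂_2 − rank ∂_3 = (16 − 15) − 0 = 1, and there is no ∂_3, so H_2 ≅ Z.

As a check, the Euler characteristic is 8 − 24 + 16 = 0, which agrees with 1 − 2 + 1 = 0.
(K is a triangulation of the torus T^2.)

H_0 ≅ Z,  H_1 ≅ Z^2,  H_2 ≅ Z.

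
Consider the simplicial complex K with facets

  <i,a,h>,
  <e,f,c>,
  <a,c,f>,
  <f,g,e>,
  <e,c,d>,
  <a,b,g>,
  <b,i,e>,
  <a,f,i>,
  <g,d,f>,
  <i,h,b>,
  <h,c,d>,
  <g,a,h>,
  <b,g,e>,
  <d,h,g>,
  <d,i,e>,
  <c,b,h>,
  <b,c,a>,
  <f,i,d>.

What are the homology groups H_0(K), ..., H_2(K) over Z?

K has 9 vertices, 27 edges, 18 triangles.
rank ∂_0 = 0, rank ∂_1 = 8 ⇒ b_0 = 9 − 0 − 8 = 1; all invariant factors of ∂_1 are 1 so no torsion. So H_0 = Z.
rank ∂_1 = 8, rank ∂_2 = 18 ⇒ b_1 = 27 − 8 − 18 = 1; ∂_2 has invariant factor(s) [2] giving torsion. So H_1 = Z ⊕ Z/2Z.
rank ∂_2 = 18, rank ∂_3 = 0 ⇒ b_2 = 18 − 18 − 0 = 0. So H_2 = 0.

H_0 = Z,  H_1 = Z ⊕ Z/2Z,  H_2 = 0.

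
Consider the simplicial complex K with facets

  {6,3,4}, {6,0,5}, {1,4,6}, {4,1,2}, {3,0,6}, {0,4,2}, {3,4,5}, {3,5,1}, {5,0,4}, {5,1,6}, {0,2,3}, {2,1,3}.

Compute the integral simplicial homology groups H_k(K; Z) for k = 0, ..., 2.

H_0 ≅ Z,  H_1 ≅ Z/2,  H_2 = 0.

K has 7 vertices, 18 edges, 12 triangles.
rank ∂_0 = 0, rank ∂_1 = 6 ⇒ b_0 = 7 − 0 − 6 = 1; all invariant factors of ∂_1 are 1 so no torsion. So H_0 ≅ Z.
rank ∂_1 = 6, rank ∂_2 = 12 ⇒ b_1 = 18 − 6 − 12 = 0; ∂_2 has invariant factor(s) [2] giving torsion. So H_1 ≅ Z/2.
rank ∂_2 = 12, rank ∂_3 = 0 ⇒ b_2 = 12 − 12 − 0 = 0. So H_2 ≅ 0.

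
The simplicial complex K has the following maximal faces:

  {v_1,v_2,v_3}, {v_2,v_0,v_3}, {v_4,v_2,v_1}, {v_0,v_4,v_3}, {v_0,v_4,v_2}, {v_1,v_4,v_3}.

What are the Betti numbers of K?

b_0 = 1, b_1 = 0, b_2 = 1.

We work with the vertex ordering v_0 < v_1 < v_2 < v_3 < v_4. The simplices of K, each written with vertices in increasing order, are:

  0-simplices (5): [v_0], [v_1], [v_2], [v_3], [v_4]
  1-simplices (9): [v_0,v_2], [v_0,v_3], [v_0,v_4], [v_1,v_2], [v_1,v_3], [v_1,v_4], [v_2,v_3], [v_2,v_4], [v_3,v_4]
  2-simplices (6): [v_0,v_2,v_3], [v_0,v_2,v_4], [v_0,v_3,v_4], [v_1,v_2,v_3], [v_1,v_2,v_4], [v_1,v_3,v_4]

Hence C_0 ≅ Z^5, C_1 ≅ Z^9, C_2 ≅ Z^6.

Boundary ∂_1: C_1 → C_0 is given by ∂[p,q] = [q] − [p].
As a 5×9 matrix over Z this has rank 4, with invariant factors (1,1,1,1).

Boundary ∂_2: C_2 → C_1 maps a triangle to the signed sum of its edges. For instance
  ∂[v_1,v_2,v_4] = [v_2,v_4] − [v_1,v_4] + [v_1,v_2],
  ∂[v_0,v_3,v_4] = [v_3,v_4] − [v_0,v_4] + [v_0,v_3].
The 9×6 boundary matrix has rank 5 and Smith normal form diag(1,1,1,1,1).

Computing H_k = (kernel of ∂_k) / (image of ∂_{k+1}):

  H_0: rank C_0 − rank ∂_1 = 5 − 4 = 1, and the invariant factors of ∂_1 are all 1, so H_0 ≅ Z.
  H_1: rank ker ∂_1 − rank ∂_2 = (9 − 4) − 5 = 0, and the invariant factors of ∂_2 are all 1, so H_1 ≅ 0.
  H_2: rank ker ∂_2 − rank ∂_3 = (6 − 5) − 0 = 1, and there is no ∂_3, so H_2 ≅ Z.

Hence the Betti numbers are b_0 = 1, b_1 = 0, b_2 = 1.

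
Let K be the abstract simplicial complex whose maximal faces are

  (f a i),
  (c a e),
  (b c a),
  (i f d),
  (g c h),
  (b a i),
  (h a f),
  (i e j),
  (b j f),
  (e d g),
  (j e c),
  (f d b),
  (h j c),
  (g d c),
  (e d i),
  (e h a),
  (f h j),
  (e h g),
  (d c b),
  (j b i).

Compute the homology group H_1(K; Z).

Take the total order a < b < c < d < e < f < g < h < i < j on the vertex set. Then K (dimension 2) consists of the simplices:

  0-simplices (10): a, b, c, d, e, f, g, h, i, j
  1-simplices (30): ab, ac, ae, af, ah, ai, bc, bd, bf, bi, bj, cd, ce, cg, ch, cj, de, df, dg, di, eg, eh, ei, ej, fh, fi, fj, gh, hj, ij
  2-simplices (20): abc, abi, ace, aeh, afh, afi, bcd, bdf, bfj, bij, cdg, cej, cgh, chj, deg, dei, dfi, egh, eij, fhj

so the chain groups are C_0 ≅ Z^10, C_1 ≅ Z^30, C_2 ≅ Z^20.

The boundary map ∂_1: C_1 → C_0 maps an edge to its endpoints' difference, ∂[p,q] = q − p.
The resulting 10×30 matrix has rank 9, and its Smith normal form has invariant factors (1,1,1,1,1,1,1,1,1).

∂_2: C_2 → C_1 acts by ∂[p,q,r] = [q,r] − [p,r] + [p,q]. For instance
  ∂egh = gh − eh + eg,
  ∂abc = bc − ac + ab.
This gives a 30×20 integer matrix of rank 20; reducing to Smith normal form yields diagonal entries (1,1,1,1,1,1,1,1,1,1,1,1,1,1,1,1,1,1,1,2).

Reading off H_k = ker ∂_k / im ∂_{k+1}:

  H_1: rank ker ∂_1 − rank ∂_2 = (30 − 9) − 20 = 1, and ∂_2 has invariant factor 2 > 1, so H_1 = Z ⊕ Z/2Z.

H_1 ≅ Z ⊕ Z/2Z.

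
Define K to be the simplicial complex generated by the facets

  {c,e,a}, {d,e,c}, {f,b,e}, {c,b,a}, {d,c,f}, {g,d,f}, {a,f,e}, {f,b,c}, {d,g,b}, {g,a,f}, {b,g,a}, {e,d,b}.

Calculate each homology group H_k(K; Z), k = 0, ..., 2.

We work with the vertex ordering a < b < c < d < e < f < g. The simplices of K, each written with vertices in increasing order, are:

  0-simplices (7): a, b, c, d, e, f, g
  1-simplices (18): ab, ac, ae, af, ag, bc, bd, be, bf, bg, cd, ce, cf, de, df, dg, ef, fg
  2-simplices (12): abc, abg, ace, aef, afg, bcf, bde, bdg, bef, cde, cdf, dfg

so the chain groups are C_0 ≅ Z^7, C_1 ≅ Z^18, C_2 ≅ Z^12.

Boundary ∂_1: C_1 → C_0 is given by ∂[p,q] = [q] − [p]. For instance
  ∂ac = c − a.
The resulting 7×18 matrix has rank 6, and its Smith normal form has invariant factors (1,1,1,1,1,1).

Boundary ∂_2: C_2 → C_1 acts by ∂[p,q,r] = [q,r] − [p,r] + [p,q]. For instance
  ∂cde = de − ce + cd,
  ∂abc = bc − ac + ab.
The resulting 18×12 matrix has rank 12, and its Smith normal form has invariant factors (1,1,1,1,1,1,1,1,1,1,1,2).

From H_k ≅ ker(∂_k) / im(∂_{k+1}) we obtain:

  H_0: rank C_0 − rank ∂_1 = 7 − 6 = 1, and the invariant factors of ∂_1 are all 1, so H_0 ≅ Z.
  H_1: rank ker ∂_1 − rank ∂_2 = (18 − 6) − 12 = 0, and ∂_2 has invariant factor 2 > 1, so H_1 ≅ Z/2Z.
  H_2: rank ker ∂_2 − rank ∂_3 = (12 − 12) − 0 = 0, and there is no ∂_3, so H_2 ≅ 0.

(K is a triangulation of the real projective plane RP^2.)

H_0 ≅ Z,  H_1 ≅ Z/2Z,  H_2 = 0.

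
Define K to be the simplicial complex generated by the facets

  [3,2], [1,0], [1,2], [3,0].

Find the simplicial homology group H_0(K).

H_0 ≅ Z.

We work with the vertex ordering 0 < 1 < 2 < 3. The simplices of K, each written with vertices in increasing order, are:

  0-simplices (4): [0], [1], [2], [3]
  1-simplices (4): [0,1], [0,3], [1,2], [2,3]

so the chain groups are C_0 ≅ Z^4, C_1 ≅ Z^4.

∂_1: C_1 → C_0 is given by ∂[p,q] = [q] − [p].
The 4×4 boundary matrix has rank 3 and Smith normal form diag(1,1,1).

Reading off H_k = ker ∂_k / im ∂_{k+1}:

  H_0: rank C_0 − rank ∂_1 = 4 − 3 = 1, and the invariant factors of ∂_1 are all 1, so H_0 = Z.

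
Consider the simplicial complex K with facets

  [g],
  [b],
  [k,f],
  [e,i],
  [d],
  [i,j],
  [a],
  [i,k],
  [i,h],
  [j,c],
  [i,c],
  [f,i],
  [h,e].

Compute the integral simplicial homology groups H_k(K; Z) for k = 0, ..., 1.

Fix the vertex order a < b < c < d < e < f < g < h < i < j < k and write every simplex with vertices in increasing order. Then dim K = 1 and the simplices of K are:

  0-simplices (11): a, b, c, d, e, f, g, h, i, j, k
  1-simplices (9): ci, cj, eh, ei, fi, fk, hi, ij, ik

Hence C_0 ≅ Z^11, C_1 ≅ Z^9.

The boundary map ∂_1: C_1 → C_0 maps an edge to its endpoints' difference, ∂[p,q] = q − p.
This gives a 11×9 integer matrix of rank 6; reducing to Smith normal form yields diagonal entries (1,1,1,1,1,1).

Computing H_k = (kernel of ∂_k) / (image of ∂_{k+1}):

  H_0: rank C_0 − rank ∂_1 = 11 − 6 = 5, and the invariant factors of ∂_1 are all 1, so H_0 ≅ Z^5.
  H_1: rank ker ∂_1 − rank ∂_2 = (9 − 6) − 0 = 3, and there is no ∂_2, so H_1 ≅ Z^3.

H_0 ≅ Z^5,  H_1 ≅ Z^3.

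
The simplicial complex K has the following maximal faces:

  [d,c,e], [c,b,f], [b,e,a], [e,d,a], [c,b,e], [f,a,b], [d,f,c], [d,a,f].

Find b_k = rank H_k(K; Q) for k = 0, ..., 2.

b_0 = 1, b_1 = 0, b_2 = 1.

Fix the vertex order a < b < c < d < e < f and write every simplex with vertices in increasing order. Then dim K = 2 and the simplices of K are:

  0-simplices (6): a, b, c, d, e, f
  1-simplices (12): ab, ad, ae, af, bc, be, bf, cd, ce, cf, de, df
  2-simplices (8): abe, abf, ade, adf, bce, bcf, cde, cdf

giving chain groups C_0 ≅ Z^6, C_1 ≅ Z^12, C_2 ≅ Z^8.

The boundary map ∂_1: C_1 → C_0 maps an edge to its endpoints' difference, ∂[p,q] = q − p. For instance
  ∂cf = f − c.
As a 6×12 matrix over Z this has rank 5, with invariant factors (1,1,1,1,1).

∂_2: C_2 → C_1 maps a triangle to the signed sum of its edges. For instance
  ∂bcf = cf − bf + bc,
  ∂cde = de − ce + cd.
This gives a 12×8 integer matrix of rank 7; reducing to Smith normal form yields diagonal entries (1,1,1,1,1,1,1).

From H_k ≅ ker(∂_k) / im(∂_{k+1}) we obtain:

  H_0: rank C_0 − rank ∂_1 = 6 − 5 = 1, and the invariant factors of ∂_1 are all 1, so H_0 = Z.
  H_1: rank ker ∂_1 − rank ∂_2 = (12 − 5) − 7 = 0, and the invariant factors of ∂_2 are all 1, so H_1 = 0.
  H_2: rank ker ∂_2 − rank ∂_3 = (8 − 7) − 0 = 1, and there is no ∂_3, so H_2 = Z.

As a check, the Euler characteristic is 6 − 12 + 8 = 2, which agrees with 1 − 0 + 1 = 2.

Hence the Betti numbers are b_0 = 1, b_1 = 0, b_2 = 1.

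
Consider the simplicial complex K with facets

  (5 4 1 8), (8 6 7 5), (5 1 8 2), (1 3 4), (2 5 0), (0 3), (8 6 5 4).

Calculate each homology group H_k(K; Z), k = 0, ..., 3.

H_0 = Z,  H_1 = Z,  H_2 = 0,  H_3 = 0.

K has 9 vertices, 20 edges, 15 triangles, 4 3-simplices.
rank ∂_0 = 0, rank ∂_1 = 8 ⇒ b_0 = 9 − 0 − 8 = 1; all invariant factors of ∂_1 are 1 so no torsion. So H_0 ≅ Z.
rank ∂_1 = 8, rank ∂_2 = 11 ⇒ b_1 = 20 − 8 − 11 = 1; all invariant factors of ∂_2 are 1 so no torsion. So H_1 ≅ Z.
rank ∂_2 = 11, rank ∂_3 = 4 ⇒ b_2 = 15 − 11 − 4 = 0; all invariant factors of ∂_3 are 1 so no torsion. So H_2 ≅ 0.
rank ∂_3 = 4, rank ∂_4 = 0 ⇒ b_3 = 4 − 4 − 0 = 0. So H_3 ≅ 0.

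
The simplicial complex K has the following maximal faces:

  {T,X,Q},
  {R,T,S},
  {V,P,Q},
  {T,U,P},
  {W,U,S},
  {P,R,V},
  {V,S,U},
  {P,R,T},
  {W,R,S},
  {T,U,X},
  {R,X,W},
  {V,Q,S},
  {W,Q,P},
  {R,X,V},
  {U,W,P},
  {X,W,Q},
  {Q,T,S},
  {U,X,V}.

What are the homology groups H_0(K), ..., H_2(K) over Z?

Take the total order P < Q < R < S < T < U < V < W < X on the vertex set. Then K (dimension 2) consists of the simplices:

  0-simplices (9): P, Q, R, S, T, U, V, W, X
  1-simplices (27): PQ, PR, PT, PU, PV, PW, QS, QT, QV, QW, QX, RS, RT, RV, RW, RX, ST, SU, SV, SW, TU, TX, UV, UW, UX, VX, WX
  2-simplices (18): PQV, PQW, PRT, PRV, PTU, PUW, QST, QSV, QTX, QWX, RST, RSW, RVX, RWX, SUV, SUW, TUX, UVX

giving chain groups C_0 ≅ Z^9, C_1 ≅ Z^27, C_2 ≅ Z^18.

∂_1: C_1 → C_0 sends each edge [p,q] (with p < q) to q − p.
As a 9×27 matrix over Z this has rank 8, with invariant factors (1,1,1,1,1,1,1,1).

The boundary map ∂_2: C_2 → C_1 sends each 2-simplex [p,q,r] to [q,r] − [p,r] + [p,q]. For instance
  ∂RSW = SW − RW + RS,
  ∂PQW = QW − PW + PQ.
The resulting 27×18 matrix has rank 17, and its Smith normal form has invariant factors (1,1,1,1,1,1,1,1,1,1,1,1,1,1,1,1,1).

Now H_k = ker ∂_k / im ∂_{k+1}, so:

  H_0: rank C_0 − rank ∂_1 = 9 − 8 = 1, and the invariant factors of ∂_1 are all 1, so H_0 ≅ Z.
  H_1: rank ker ∂_1 − rank ∂_2 = (27 − 8) − 17 = 2, and the invariant factors of ∂_2 are all 1, so H_1 ≅ Z^2.
  H_2: rank ker ∂_2 − rank ∂_3 = (18 − 17) − 0 = 1, and there is no ∂_3, so H_2 ≅ Z.

H_0 ≅ Z,  H_1 ≅ Z^2,  H_2 ≅ Z.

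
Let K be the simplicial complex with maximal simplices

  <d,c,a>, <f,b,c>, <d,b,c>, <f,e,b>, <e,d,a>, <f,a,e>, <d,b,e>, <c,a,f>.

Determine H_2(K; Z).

H_2 = Z.

We work with the vertex ordering a < b < c < d < e < f. The simplices of K, each written with vertices in increasing order, are:

  0-simplices (6): a, b, c, d, e, f
  1-simplices (12): ac, ad, ae, af, bc, bd, be, bf, cd, cf, de, ef
  2-simplices (8): acd, acf, ade, aef, bcd, bcf, bde, bef

Hence C_0 ≅ Z^6, C_1 ≅ Z^12, C_2 ≅ Z^8.

∂_1: C_1 → C_0 sends each edge [p,q] (with p < q) to q − p. For instance
  ∂bf = f − b.
The 6×12 boundary matrix has rank 5 and Smith normal form diag(1,1,1,1,1).

The boundary map ∂_2: C_2 → C_1 maps a triangle to the signed sum of its edges. For instance
  ∂acd = cd − ad + ac,
  ∂bcd = cd − bd + bc.
This gives a 12×8 integer matrix of rank 7; reducing to Smith normal form yields diagonal entries (1,1,1,1,1,1,1).

Now H_k = ker ∂_k / im ∂_{k+1}, so:

  H_2: rank ker ∂_2 − rank ∂_3 = (8 − 7) − 0 = 1, and there is no ∂_3, so H_2 = Z.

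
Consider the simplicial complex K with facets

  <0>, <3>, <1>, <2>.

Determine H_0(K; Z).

Take the total order 0 < 1 < 2 < 3 on the vertex set. Then K (dimension 0) consists of the simplices:

  0-simplices (4): [0], [1], [2], [3]

Hence C_0 ≅ Z^4.

From H_k ≅ ker(∂_k) / im(∂_{k+1}) we obtain:

  H_0: rank C_0 − rank ∂_1 = 4 − 0 = 4, and there is no ∂_1, so H_0 ≅ Z^4.

(K is a triangulation of a set of 4 points.)

H_0 = Z^4.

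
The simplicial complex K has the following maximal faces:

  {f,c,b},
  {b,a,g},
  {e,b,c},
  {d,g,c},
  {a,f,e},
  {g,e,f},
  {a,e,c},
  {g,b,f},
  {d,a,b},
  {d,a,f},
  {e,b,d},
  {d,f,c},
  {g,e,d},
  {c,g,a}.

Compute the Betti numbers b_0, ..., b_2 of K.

Take the total order a < b < c < d < e < f < g on the vertex set. Then K (dimension 2) consists of the simplices:

  0-simplices (7): a, b, c, d, e, f, g
  1-simplices (21): ab, ac, ad, ae, af, ag, bc, bd, be, bf, bg, cd, ce, cf, cg, de, df, dg, ef, eg, fg
  2-simplices (14): abd, abg, ace, acg, adf, aef, bce, bcf, bde, bfg, cdf, cdg, deg, efg

giving chain groups C_0 ≅ Z^7, C_1 ≅ Z^21, C_2 ≅ Z^14.

Boundary ∂_1: C_1 → C_0 is given by ∂[p,q] = [q] − [p]. For instance
  ∂cg = g − c.
As a 7×21 matrix over Z this has rank 6, with invariant factors (1,1,1,1,1,1).

The boundary map ∂_2: C_2 → C_1 sends each 2-simplex [p,q,r] to [q,r] − [p,r] + [p,q]. For instance
  ∂cdg = dg − cg + cd,
  ∂acg = cg − ag + ac.
As a 21×14 matrix over Z this has rank 13, with invariant factors (1,1,1,1,1,1,1,1,1,1,1,1,1).

Reading off H_k = ker ∂_k / im ∂_{k+1}:

  H_0: rank C_0 − rank ∂_1 = 7 − 6 = 1, and the invariant factors of ∂_1 are all 1, so H_0 ≅ Z.
  H_1: rank ker ∂_1 − rank ∂_2 = (21 − 6) − 13 = 2, and the invariant factors of ∂_2 are all 1, so H_1 ≅ Z^2.
  H_2: rank ker ∂_2 − rank ∂_3 = (14 − 13) − 0 = 1, and there is no ∂_3, so H_2 ≅ Z.

Hence the Betti numbers are b_0 = 1, b_1 = 2, b_2 = 1.

b_0 = 1, b_1 = 2, b_2 = 1.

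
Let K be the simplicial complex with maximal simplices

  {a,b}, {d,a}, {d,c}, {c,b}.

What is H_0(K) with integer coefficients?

Fix the vertex order a < b < c < d and write every simplex with vertices in increasing order. Then dim K = 1 and the simplices of K are:

  0-simplices (4): a, b, c, d
  1-simplices (4): ab, ad, bc, cd

giving chain groups C_0 ≅ Z^4, C_1 ≅ Z^4.

Boundary ∂_1: C_1 → C_0 maps an edge to its endpoints' difference, ∂[p,q] = q − p.
The resulting 4×4 matrix has rank 3, and its Smith normal form has invariant factors (1,1,1).

Computing H_k = (kernel of ∂_k) / (image of ∂_{k+1}):

  H_0: rank C_0 − rank ∂_1 = 4 − 3 = 1, and the invariant factors of ∂_1 are all 1, so H_0 = Z.

H_0 ≅ Z.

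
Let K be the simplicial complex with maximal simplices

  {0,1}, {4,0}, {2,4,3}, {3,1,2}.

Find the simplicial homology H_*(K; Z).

We work with the vertex ordering 0 < 1 < 2 < 3 < 4. The simplices of K, each written with vertices in increasing order, are:

  0-simplices (5): [0], [1], [2], [3], [4]
  1-simplices (7): [0,1], [0,4], [1,2], [1,3], [2,3], [2,4], [3,4]
  2-simplices (2): [1,2,3], [2,3,4]

Hence C_0 ≅ Z^5, C_1 ≅ Z^7, C_2 ≅ Z^2.

The boundary map ∂_1: C_1 → C_0 maps an edge to its endpoints' difference, ∂[p,q] = q − p. For instance
  ∂[2,4] = [4] − [2].
This gives a 5×7 integer matrix of rank 4; reducing to Smith normal form yields diagonal entries (1,1,1,1).

Boundary ∂_2: C_2 → C_1 acts by ∂[p,q,r] = [q,r] − [p,r] + [p,q]. For instance
  ∂[2,3,4] = [3,4] − [2,4] + [2,3],
  ∂[1,2,3] = [2,3] − [1,3] + [1,2].
The 7×2 boundary matrix has rank 2 and Smith normal form diag(1,1).

Computing H_k = (kernel of ∂_k) / (image of ∂_{k+1}):

  H_0: rank C_0 − rank ∂_1 = 5 − 4 = 1, and the invariant factors of ∂_1 are all 1, so H_0 = Z.
  H_1: rank ker ∂_1 − rank ∂_2 = (7 − 4) − 2 = 1, and the invariant factors of ∂_2 are all 1, so H_1 = Z.
  H_2: rank ker ∂_2 − rank ∂_3 = (2 − 2) − 0 = 0, and there is no ∂_3, so H_2 = 0.

H_0 ≅ Z,  H_1 ≅ Z,  H_2 = 0.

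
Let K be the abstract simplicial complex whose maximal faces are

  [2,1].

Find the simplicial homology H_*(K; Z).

We work with the vertex ordering 1 < 2. The simplices of K, each written with vertices in increasing order, are:

  0-simplices (2): [1], [2]
  1-simplices (1): [1,2]

Hence C_0 ≅ Z^2, C_1 ≅ Z^1.

The boundary map ∂_1: C_1 → C_0 sends each edge [p,q] (with p < q) to q − p.
This gives a 2×1 integer matrix of rank 1; reducing to Smith normal form yields diagonal entries (1).

From H_k ≅ ker(∂_k) / im(∂_{k+1}) we obtain:

  H_0: rank C_0 − rank ∂_1 = 2 − 1 = 1, and the invariant factors of ∂_1 are all 1, so H_0 ≅ Z.
  H_1: rank ker ∂_1 − rank ∂_2 = (1 − 1) − 0 = 0, and there is no ∂_2, so H_1 ≅ 0.

As a check, the Euler characteristic is 2 − 1 = 1, which agrees with 1 − 0 = 1.
(K is a triangulation of the 1-simplex.)

H_0 = Z,  H_1 = 0.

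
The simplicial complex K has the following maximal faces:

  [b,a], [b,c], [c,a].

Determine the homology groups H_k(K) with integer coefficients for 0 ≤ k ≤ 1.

H_0 = Z,  H_1 = Z.

We work with the vertex ordering a < b < c. The simplices of K, each written with vertices in increasing order, are:

  0-simplices (3): a, b, c
  1-simplices (3): ab, ac, bc

Hence C_0 ≅ Z^3, C_1 ≅ Z^3.

The boundary map ∂_1: C_1 → C_0 maps an edge to its endpoints' difference, ∂[p,q] = q − p.
As a 3×3 matrix over Z this has rank 2, with invariant factors (1,1).

Computing H_k = (kernel of ∂_k) / (image of ∂_{k+1}):

  H_0: rank C_0 − rank ∂_1 = 3 − 2 = 1, and the invariant factors of ∂_1 are all 1, so H_0 = Z.
  H_1: rank ker ∂_1 − rank ∂_2 = (3 − 2) − 0 = 1, and there is no ∂_2, so H_1 = Z.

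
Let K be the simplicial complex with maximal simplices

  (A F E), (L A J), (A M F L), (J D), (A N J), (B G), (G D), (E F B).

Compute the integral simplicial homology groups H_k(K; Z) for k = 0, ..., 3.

Take the total order A < B < D < E < F < G < J < L < M < N on the vertex set. Then K (dimension 3) consists of the simplices:

  0-simplices (10): A, B, D, E, F, G, J, L, M, N
  1-simplices (17): AE, AF, AJ, AL, AM, AN, BE, BF, BG, DG, DJ, EF, FL, FM, JL, JN, LM
  2-simplices (8): AEF, AFL, AFM, AJL, AJN, ALM, BEF, FLM
  3-simplices (1): AFLM

Hence C_0 ≅ Z^10, C_1 ≅ Z^17, C_2 ≅ Z^8, C_3 ≅ Z^1.

Boundary ∂_1: C_1 → C_0 maps an edge to its endpoints' difference, ∂[p,q] = q − p. For instance
  ∂DJ = J − D.
The 10×17 boundary matrix has rank 9 and Smith normal form diag(1,1,1,1,1,1,1,1,1).

Boundary ∂_2: C_2 → C_1 maps a triangle to the signed sum of its edges. For instance
  ∂FLM = LM − FM + FL,
  ∂AFL = FL − AL + AF.
The 17×8 boundary matrix has rank 7 and Smith normal form diag(1,1,1,1,1,1,1).

Boundary ∂_3: C_3 → C_2 sends each 3-simplex σ to the alternating sum Σ_i (−1)^i (σ with its i-th vertex removed). For instance
  ∂AFLM = FLM − ALM + AFM − AFL.
The resulting 8×1 matrix has rank 1, and its Smith normal form has invariant factors (1).

From H_k ≅ ker(∂_k) / im(∂_{k+1}) we obtain:

  H_0: rank C_0 − rank ∂_1 = 10 − 9 = 1, and the invariant factors of ∂_1 are all 1, so H_0 ≅ Z.
  H_1: rank ker ∂_1 − rank ∂_2 = (17 − 9) − 7 = 1, and the invariant factors of ∂_2 are all 1, so H_1 ≅ Z.
  H_2: rank ker ∂_2 − rank ∂_3 = (8 − 7) − 1 = 0, and the invariant factors of ∂_3 are all 1, so H_2 ≅ 0.
  H_3: rank ker ∂_3 − rank ∂_4 = (1 − 1) − 0 = 0, and there is no ∂_4, so H_3 ≅ 0.

H_0 ≅ Z,  H_1 ≅ Z,  H_2 = 0,  H_3 = 0.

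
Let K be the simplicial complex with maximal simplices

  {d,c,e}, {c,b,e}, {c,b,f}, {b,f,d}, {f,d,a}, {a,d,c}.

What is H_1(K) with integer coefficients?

H_1 = Z.

Take the total order a < b < c < d < e < f on the vertex set. Then K (dimension 2) consists of the simplices:

  0-simplices (6): a, b, c, d, e, f
  1-simplices (12): ac, ad, af, bc, bd, be, bf, cd, ce, cf, de, df
  2-simplices (6): acd, adf, bce, bcf, bdf, cde

giving chain groups C_0 ≅ Z^6, C_1 ≅ Z^12, C_2 ≅ Z^6.

∂_1: C_1 → C_0 maps an edge to its endpoints' difference, ∂[p,q] = q − p. For instance
  ∂af = f − a.
As a 6×12 matrix over Z this has rank 5, with invariant factors (1,1,1,1,1).

The boundary map ∂_2: C_2 → C_1 acts by ∂[p,q,r] = [q,r] − [p,r] + [p,q]. For instance
  ∂bcf = cf − bf + bc,
  ∂cde = de − ce + cd.
The 12×6 boundary matrix has rank 6 and Smith normal form diag(1,1,1,1,1,1).

Reading off H_k = ker ∂_k / im ∂_{k+1}:

  H_1: rank ker ∂_1 − rank ∂_2 = (12 − 5) − 6 = 1, and the invariant factors of ∂_2 are all 1, so H_1 ≅ Z.

(K is a triangulation of the cylinder S^1 x I.)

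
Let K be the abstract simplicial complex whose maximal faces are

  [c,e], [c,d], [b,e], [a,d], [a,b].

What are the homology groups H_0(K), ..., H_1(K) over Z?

H_0 ≅ Z,  H_1 ≅ Z.

Order the vertices as a < b < c < d < e. Listing each simplex with vertices in this order, K has dimension 1 with simplices:

  0-simplices (5): a, b, c, d, e
  1-simplices (5): ab, ad, be, cd, ce

Hence C_0 ≅ Z^5, C_1 ≅ Z^5.

The boundary map ∂_1: C_1 → C_0 sends each edge [p,q] (with p < q) to q − p.
This gives a 5×5 integer matrix of rank 4; reducing to Smith normal form yields diagonal entries (1,1,1,1).

Computing H_k = (kernel of ∂_k) / (image of ∂_{k+1}):

  H_0: rank C_0 − rank ∂_1 = 5 − 4 = 1, and the invariant factors of ∂_1 are all 1, so H_0 = Z.
  H_1: rank ker ∂_1 − rank ∂_2 = (5 − 4) − 0 = 1, and there is no ∂_2, so H_1 = Z.

As a check, the Euler characteristic is 5 − 5 = 0, which agrees with 1 − 1 = 0.
(K is a triangulation of the circle S^1.)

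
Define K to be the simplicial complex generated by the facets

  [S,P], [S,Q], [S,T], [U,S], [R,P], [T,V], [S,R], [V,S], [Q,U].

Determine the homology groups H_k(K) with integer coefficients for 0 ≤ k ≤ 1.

H_0 = Z,  H_1 = Z^3.

Fix the vertex order P < Q < R < S < T < U < V and write every simplex with vertices in increasing order. Then dim K = 1 and the simplices of K are:

  0-simplices (7): P, Q, R, S, T, U, V
  1-simplices (9): PR, PS, QS, QU, RS, ST, SU, SV, TV

giving chain groups C_0 ≅ Z^7, C_1 ≅ Z^9.

The boundary map ∂_1: C_1 → C_0 maps an edge to its endpoints' difference, ∂[p,q] = q − p. For instance
  ∂RS = S − R.
As a 7×9 matrix over Z this has rank 6, with invariant factors (1,1,1,1,1,1).

Computing H_k = (kernel of ∂_k) / (image of ∂_{k+1}):

  H_0: rank C_0 − rank ∂_1 = 7 − 6 = 1, and the invariant factors of ∂_1 are all 1, so H_0 ≅ Z.
  H_1: rank ker ∂_1 − rank ∂_2 = (9 − 6) − 0 = 3, and there is no ∂_2, so H_1 ≅ Z^3.

As a check, the Euler characteristic is 7 − 9 = -2, which agrees with 1 − 3 = -2.
(K is a triangulation of a wedge of 3 circles.)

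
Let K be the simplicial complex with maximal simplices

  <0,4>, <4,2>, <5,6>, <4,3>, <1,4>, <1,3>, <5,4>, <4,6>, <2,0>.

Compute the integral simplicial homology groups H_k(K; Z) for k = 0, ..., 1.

Fix the vertex order 0 < 1 < 2 < 3 < 4 < 5 < 6 and write every simplex with vertices in increasing order. Then dim K = 1 and the simplices of K are:

  0-simplices (7): [0], [1], [2], [3], [4], [5], [6]
  1-simplices (9): [0,2], [0,4], [1,3], [1,4], [2,4], [3,4], [4,5], [4,6], [5,6]

Hence C_0 ≅ Z^7, C_1 ≅ Z^9.

∂_1: C_1 → C_0 is given by ∂[p,q] = [q] − [p]. For instance
  ∂[4,5] = [5] − [4].
The 7×9 boundary matrix has rank 6 and Smith normal form diag(1,1,1,1,1,1).

From H_k ≅ ker(∂_k) / im(∂_{k+1}) we obtain:

  H_0: rank C_0 − rank ∂_1 = 7 − 6 = 1, and the invariant factors of ∂_1 are all 1, so H_0 ≅ Z.
  H_1: rank ker ∂_1 − rank ∂_2 = (9 − 6) − 0 = 3, and there is no ∂_2, so H_1 ≅ Z^3.

H_0 = Z,  H_1 = Z^3.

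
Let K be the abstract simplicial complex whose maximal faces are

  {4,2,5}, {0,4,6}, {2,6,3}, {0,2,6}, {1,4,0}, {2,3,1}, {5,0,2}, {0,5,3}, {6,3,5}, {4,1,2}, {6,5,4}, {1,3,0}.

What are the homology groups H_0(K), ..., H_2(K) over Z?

Order the vertices as 0 < 1 < 2 < 3 < 4 < 5 < 6. Listing each simplex with vertices in this order, K has dimension 2 with simplices:

  0-simplices (7): [0], [1], [2], [3], [4], [5], [6]
  1-simplices (18): [0,1], [0,2], [0,3], [0,4], [0,5], [0,6], [1,2], [1,3], [1,4], [2,3], [2,4], [2,5], [2,6], [3,5], [3,6], [4,5], [4,6], [5,6]
  2-simplices (12): [0,1,3], [0,1,4], [0,2,5], [0,2,6], [0,3,5], [0,4,6], [1,2,3], [1,2,4], [2,3,6], [2,4,5], [3,5,6], [4,5,6]

giving chain groups C_0 ≅ Z^7, C_1 ≅ Z^18, C_2 ≅ Z^12.

Boundary ∂_1: C_1 → C_0 maps an edge to its endpoints' difference, ∂[p,q] = q − p.
The 7×18 boundary matrix has rank 6 and Smith normal form diag(1,1,1,1,1,1).

∂_2: C_2 → C_1 maps a triangle to the signed sum of its edges. For instance
  ∂[2,4,5] = [4,5] − [2,5] + [2,4],
  ∂[0,1,3] = [1,3] − [0,3] + [0,1].
As a 18×12 matrix over Z this has rank 12, with invariant factors (1,1,1,1,1,1,1,1,1,1,1,2).

Reading off H_k = ker ∂_k / im ∂_{k+1}:

  H_0: rank C_0 − rank ∂_1 = 7 − 6 = 1, and the invariant factors of ∂_1 are all 1, so H_0 = Z.
  H_1: rank ker ∂_1 − rank ∂_2 = (18 − 6) − 12 = 0, and ∂_2 has invariant factor 2 > 1, so H_1 = Z/2Z.
  H_2: rank ker ∂_2 − rank ∂_3 = (12 − 12) − 0 = 0, and there is no ∂_3, so H_2 = 0.

H_0 = Z,  H_1 = Z/2Z,  H_2 = 0.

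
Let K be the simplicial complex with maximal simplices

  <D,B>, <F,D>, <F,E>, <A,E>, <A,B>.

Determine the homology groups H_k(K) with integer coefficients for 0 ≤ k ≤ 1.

H_0 = Z,  H_1 = Z.

Order the vertices as A < B < D < E < F. Listing each simplex with vertices in this order, K has dimension 1 with simplices:

  0-simplices (5): A, B, D, E, F
  1-simplices (5): AB, AE, BD, DF, EF

giving chain groups C_0 ≅ Z^5, C_1 ≅ Z^5.

∂_1: C_1 → C_0 maps an edge to its endpoints' difference, ∂[p,q] = q − p. For instance
  ∂AE = E − A.
As a 5×5 matrix over Z this has rank 4, with invariant factors (1,1,1,1).

Reading off H_k = ker ∂_k / im ∂_{k+1}:

  H_0: rank C_0 − rank ∂_1 = 5 − 4 = 1, and the invariant factors of ∂_1 are all 1, so H_0 = Z.
  H_1: rank ker ∂_1 − rank ∂_2 = (5 − 4) − 0 = 1, and there is no ∂_2, so H_1 = Z.

As a check, the Euler characteristic is 5 − 5 = 0, which agrees with 1 − 1 = 0.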